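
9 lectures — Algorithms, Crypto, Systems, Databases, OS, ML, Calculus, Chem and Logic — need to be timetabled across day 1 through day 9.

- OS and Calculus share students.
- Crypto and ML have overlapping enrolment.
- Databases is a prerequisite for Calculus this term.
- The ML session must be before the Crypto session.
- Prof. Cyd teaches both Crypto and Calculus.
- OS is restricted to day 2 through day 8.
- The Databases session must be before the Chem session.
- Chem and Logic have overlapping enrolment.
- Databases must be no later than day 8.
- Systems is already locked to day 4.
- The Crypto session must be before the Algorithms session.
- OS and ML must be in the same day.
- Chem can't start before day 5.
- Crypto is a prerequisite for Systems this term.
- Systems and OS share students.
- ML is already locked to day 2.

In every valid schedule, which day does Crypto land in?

day 3

ML is fixed at day 2 and must come before Crypto, so Crypto is at least day 3.
Systems is fixed at day 4 and must come after Crypto, so Crypto is at most day 3.
So Crypto must be day 3.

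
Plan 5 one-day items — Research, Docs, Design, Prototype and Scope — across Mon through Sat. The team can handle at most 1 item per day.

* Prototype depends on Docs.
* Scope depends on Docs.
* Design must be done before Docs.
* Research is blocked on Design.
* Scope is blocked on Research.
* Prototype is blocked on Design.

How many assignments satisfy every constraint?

30

Splitting on Research: it can be Tue (8), Wed (10), Thu (8), Fri (4). Listing each branch's schedules as (Docs, Design, Prototype, Scope):
Research=Tue: (Wed,Mon,Thu,Fri) (Wed,Mon,Thu,Sat) (Wed,Mon,Fri,Thu) (Wed,Mon,Fri,Sat) (Wed,Mon,Sat,Thu) (Wed,Mon,Sat,Fri) (Thu,Mon,Fri,Sat) (Thu,Mon,Sat,Fri) — 8.
Research=Wed: (Tue,Mon,Thu,Fri) (Tue,Mon,Thu,Sat) (Tue,Mon,Fri,Thu) (Tue,Mon,Fri,Sat) (Tue,Mon,Sat,Thu) (Tue,Mon,Sat,Fri) (Thu,Mon,Fri,Sat) (Thu,Mon,Sat,Fri) (Thu,Tue,Fri,Sat) (Thu,Tue,Sat,Fri) — 10.
Research=Thu: (Tue,Mon,Wed,Fri) (Tue,Mon,Wed,Sat) (Tue,Mon,Fri,Sat) (Tue,Mon,Sat,Fri) (Wed,Mon,Fri,Sat) (Wed,Mon,Sat,Fri) (Wed,Tue,Fri,Sat) (Wed,Tue,Sat,Fri) — 8.
Research=Fri: (Tue,Mon,Wed,Sat) (Tue,Mon,Thu,Sat) (Wed,Mon,Thu,Sat) (Wed,Tue,Thu,Sat) — 4.
Summing: 8 + 10 + 8 + 4 = 30.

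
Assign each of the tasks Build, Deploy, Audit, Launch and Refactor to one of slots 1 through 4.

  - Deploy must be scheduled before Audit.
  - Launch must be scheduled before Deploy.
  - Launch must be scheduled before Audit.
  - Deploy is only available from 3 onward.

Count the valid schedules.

32

Splitting on Build: it can be 1 (8), 2 (8), 3 (8), 4 (8). Listing each branch's schedules as (Deploy, Audit, Launch, Refactor):
Build=1: (3,4,1,1) (3,4,1,2) (3,4,1,3) (3,4,1,4) (3,4,2,1) (3,4,2,2) (3,4,2,3) (3,4,2,4) — 8.
Build=2: (3,4,1,1) (3,4,1,2) (3,4,1,3) (3,4,1,4) (3,4,2,1) (3,4,2,2) (3,4,2,3) (3,4,2,4) — 8.
Build=3: (3,4,1,1) (3,4,1,2) (3,4,1,3) (3,4,1,4) (3,4,2,1) (3,4,2,2) (3,4,2,3) (3,4,2,4) — 8.
Build=4: (3,4,1,1) (3,4,1,2) (3,4,1,3) (3,4,1,4) (3,4,2,1) (3,4,2,2) (3,4,2,3) (3,4,2,4) — 8.
Summing: 8 + 8 + 8 + 8 = 32.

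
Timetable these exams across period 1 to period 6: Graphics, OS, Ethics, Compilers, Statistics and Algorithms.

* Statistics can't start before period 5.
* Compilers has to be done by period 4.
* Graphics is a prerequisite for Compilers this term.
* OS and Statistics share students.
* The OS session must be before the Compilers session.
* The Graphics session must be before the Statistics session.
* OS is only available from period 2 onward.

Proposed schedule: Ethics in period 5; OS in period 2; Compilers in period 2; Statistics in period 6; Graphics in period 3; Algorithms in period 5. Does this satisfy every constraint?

No — it violates: Graphics is a prerequisite for Compilers this term

Compilers has to be done by period 4 — holds.
Statistics can't start before period 5 — holds.
Graphics is a prerequisite for Compilers this term — violated.
The OS session must be before the Compilers session — violated.
The Graphics session must be before the Statistics session — holds.
OS is only available from period 2 onward — holds.
OS and Statistics share students — holds.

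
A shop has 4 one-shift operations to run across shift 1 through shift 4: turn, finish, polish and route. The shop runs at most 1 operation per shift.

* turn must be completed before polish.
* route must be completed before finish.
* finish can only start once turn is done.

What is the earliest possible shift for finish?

shift 3

Precedence pushes finish to at least shift 2.
finish at shift 3 is achievable: route -> shift 2; finish -> shift 3; polish -> shift 4; turn -> shift 1.
Nothing earlier works — the capacity limit rule out every shift before shift 3.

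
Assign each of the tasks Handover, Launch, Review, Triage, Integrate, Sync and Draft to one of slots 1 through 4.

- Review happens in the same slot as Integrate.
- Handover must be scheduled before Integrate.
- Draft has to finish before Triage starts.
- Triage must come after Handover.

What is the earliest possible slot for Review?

2

Review must be in the same slot as Integrate, which can't be before 2, so Review is at least 2.
Review at 2 is achievable: Integrate -> 2, Sync -> 1, Handover -> 1, Launch -> 1, Review -> 2, Draft -> 1, Triage -> 2.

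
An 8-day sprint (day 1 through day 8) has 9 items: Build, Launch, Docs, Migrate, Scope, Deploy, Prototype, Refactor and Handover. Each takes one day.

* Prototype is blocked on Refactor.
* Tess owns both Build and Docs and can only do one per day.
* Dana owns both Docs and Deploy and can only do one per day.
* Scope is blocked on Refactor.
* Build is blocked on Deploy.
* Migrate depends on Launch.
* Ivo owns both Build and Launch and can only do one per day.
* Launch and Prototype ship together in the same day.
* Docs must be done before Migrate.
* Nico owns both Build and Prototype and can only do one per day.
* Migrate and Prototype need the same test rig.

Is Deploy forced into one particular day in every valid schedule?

No

Deploy can be day 1 (e.g. Migrate -> day 3; Refactor -> day 1; Deploy -> day 1; Scope -> day 2; Build -> day 3; Docs -> day 2; Handover -> day 1; Prototype -> day 2; Launch -> day 2) or day 2 (e.g. Migrate -> day 3, Prototype -> day 2, Docs -> day 1, Launch -> day 2, Refactor -> day 1, Deploy -> day 2, Scope -> day 2, Handover -> day 1, Build -> day 3).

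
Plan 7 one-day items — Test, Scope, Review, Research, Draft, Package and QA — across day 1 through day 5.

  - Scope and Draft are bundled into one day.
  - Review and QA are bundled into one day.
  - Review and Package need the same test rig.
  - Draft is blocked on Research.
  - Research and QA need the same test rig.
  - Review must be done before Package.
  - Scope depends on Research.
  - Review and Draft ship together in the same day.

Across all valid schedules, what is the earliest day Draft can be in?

Precedence pushes Draft to at least day 2; Draft must be in the same day as Review, which can't be after day 4, so Draft is at most day 4.
Draft at day 2 is achievable: QA in day 2; Scope in day 2; Test in day 1; Draft in day 2; Review in day 2; Package in day 3; Research in day 1.

day 2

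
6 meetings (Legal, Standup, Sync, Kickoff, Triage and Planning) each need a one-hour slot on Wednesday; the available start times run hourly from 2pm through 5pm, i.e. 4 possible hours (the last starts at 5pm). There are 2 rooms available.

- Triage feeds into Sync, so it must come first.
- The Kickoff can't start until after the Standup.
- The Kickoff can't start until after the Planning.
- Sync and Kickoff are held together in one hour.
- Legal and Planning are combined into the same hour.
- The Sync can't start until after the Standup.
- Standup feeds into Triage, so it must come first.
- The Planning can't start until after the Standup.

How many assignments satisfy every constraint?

Enumerating: Triage in 3pm, Legal in 4pm, Standup in 2pm, Sync in 5pm, Planning in 4pm, Kickoff in 5pm | Triage -> 4pm; Kickoff -> 5pm; Sync -> 5pm; Standup -> 2pm; Legal -> 3pm; Planning -> 3pm.

2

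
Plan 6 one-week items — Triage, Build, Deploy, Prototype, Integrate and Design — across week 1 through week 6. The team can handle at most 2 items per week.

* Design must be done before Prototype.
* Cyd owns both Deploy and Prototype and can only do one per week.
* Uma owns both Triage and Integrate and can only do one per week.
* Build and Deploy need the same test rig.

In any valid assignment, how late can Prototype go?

Precedence pushes Prototype to at least week 2.
Prototype at week 6 is achievable: Design=week 1; Deploy=week 3; Build=week 2; Triage=week 1; Integrate=week 2; Prototype=week 6.

week 6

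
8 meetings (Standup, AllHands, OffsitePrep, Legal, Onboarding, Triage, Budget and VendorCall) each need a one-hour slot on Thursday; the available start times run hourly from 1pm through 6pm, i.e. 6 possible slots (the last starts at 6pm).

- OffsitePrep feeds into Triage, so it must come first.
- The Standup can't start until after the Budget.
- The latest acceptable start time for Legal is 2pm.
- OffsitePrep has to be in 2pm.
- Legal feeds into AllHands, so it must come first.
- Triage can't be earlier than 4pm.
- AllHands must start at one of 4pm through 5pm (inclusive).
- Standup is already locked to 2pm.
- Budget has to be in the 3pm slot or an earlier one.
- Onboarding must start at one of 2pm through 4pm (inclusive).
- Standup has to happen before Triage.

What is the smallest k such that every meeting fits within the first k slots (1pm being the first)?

4 slots

The precedence chain requires at least 3 distinct slots.
AllHands can't be placed before 4pm — that is slot 4 counting from 1pm — so the schedule must run through at least 4 slots.
4 works (last occupied slot: 4pm): for example Standup in 2pm; Budget in 1pm; Triage in 4pm; Onboarding in 2pm; VendorCall in 1pm; OffsitePrep in 2pm; Legal in 1pm; AllHands in 4pm.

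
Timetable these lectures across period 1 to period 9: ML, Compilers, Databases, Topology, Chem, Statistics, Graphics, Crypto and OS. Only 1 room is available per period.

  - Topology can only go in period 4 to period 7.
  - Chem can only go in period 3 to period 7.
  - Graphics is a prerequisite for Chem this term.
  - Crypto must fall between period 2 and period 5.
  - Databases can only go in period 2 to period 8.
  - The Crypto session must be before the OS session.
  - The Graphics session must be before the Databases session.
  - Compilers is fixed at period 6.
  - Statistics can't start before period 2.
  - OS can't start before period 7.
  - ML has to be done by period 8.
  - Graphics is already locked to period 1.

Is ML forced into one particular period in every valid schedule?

ML can be period 2 (e.g. Topology=period 4, Compilers=period 6, ML=period 2, Crypto=period 3, Chem=period 5, Databases=period 8, Statistics=period 9, OS=period 7, Graphics=period 1) or period 3 (e.g. Databases=period 8; ML=period 3; Crypto=period 2; OS=period 7; Graphics=period 1; Chem=period 5; Statistics=period 9; Topology=period 4; Compilers=period 6).

No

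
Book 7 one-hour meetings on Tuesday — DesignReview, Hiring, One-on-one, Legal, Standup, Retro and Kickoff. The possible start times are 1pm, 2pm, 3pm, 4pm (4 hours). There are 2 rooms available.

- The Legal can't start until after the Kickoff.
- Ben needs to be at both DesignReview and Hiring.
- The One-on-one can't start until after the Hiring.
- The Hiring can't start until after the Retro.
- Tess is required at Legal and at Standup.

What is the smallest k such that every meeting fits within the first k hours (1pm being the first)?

4 hours

The precedence chain requires at least 3 distinct hours.
With at most 2 per hour and 7 meetings, at least 4 hours are needed.
4 works (last occupied hour: 4pm): for example Kickoff=1pm; Hiring=2pm; Retro=1pm; DesignReview=3pm; One-on-one=3pm; Standup=4pm; Legal=2pm.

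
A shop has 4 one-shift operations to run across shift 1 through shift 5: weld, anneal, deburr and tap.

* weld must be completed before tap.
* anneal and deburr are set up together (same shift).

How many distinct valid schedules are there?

50

Splitting on weld: it can be shift 1 (20), shift 2 (15), shift 3 (10), shift 4 (5). Listing each branch's schedules as (anneal, deburr, tap) by shift number:
weld=shift 1: (1,1,2) (1,1,3) (1,1,4) (1,1,5) (2,2,2) (2,2,3) (2,2,4) (2,2,5) (3,3,2) (3,3,3) (3,3,4) (3,3,5) (4,4,2) (4,4,3) (4,4,4) (4,4,5) (5,5,2) (5,5,3) (5,5,4) (5,5,5) — 20.
weld=shift 2: (1,1,3) (1,1,4) (1,1,5) (2,2,3) (2,2,4) (2,2,5) (3,3,3) (3,3,4) (3,3,5) (4,4,3) (4,4,4) (4,4,5) (5,5,3) (5,5,4) (5,5,5) — 15.
weld=shift 3: (1,1,4) (1,1,5) (2,2,4) (2,2,5) (3,3,4) (3,3,5) (4,4,4) (4,4,5) (5,5,4) (5,5,5) — 10.
weld=shift 4: (1,1,5) (2,2,5) (3,3,5) (4,4,5) (5,5,5) — 5.
Summing: 20 + 15 + 10 + 5 = 50.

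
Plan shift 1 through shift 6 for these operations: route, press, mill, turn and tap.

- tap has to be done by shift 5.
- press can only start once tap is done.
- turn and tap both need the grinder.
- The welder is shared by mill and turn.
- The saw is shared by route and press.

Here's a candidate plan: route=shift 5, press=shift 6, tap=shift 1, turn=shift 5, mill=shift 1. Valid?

Yes, all constraints hold

turn and tap both need the grinder — holds.
The welder is shared by mill and turn — holds.
The saw is shared by route and press — holds.
press can only start once tap is done — holds.
tap has to be done by shift 5 — holds.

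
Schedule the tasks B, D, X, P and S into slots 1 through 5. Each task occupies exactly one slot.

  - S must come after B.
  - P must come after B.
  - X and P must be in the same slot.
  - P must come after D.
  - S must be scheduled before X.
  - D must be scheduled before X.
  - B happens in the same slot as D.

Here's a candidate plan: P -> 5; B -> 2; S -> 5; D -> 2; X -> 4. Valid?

B happens in the same slot as D — holds.
S must be scheduled before X — violated.
P must come after B — holds.
S must come after B — holds.
X and P must be in the same slot — violated.
D must be scheduled before X — holds.
P must come after D — holds.

No. S must be scheduled before X is not satisfied.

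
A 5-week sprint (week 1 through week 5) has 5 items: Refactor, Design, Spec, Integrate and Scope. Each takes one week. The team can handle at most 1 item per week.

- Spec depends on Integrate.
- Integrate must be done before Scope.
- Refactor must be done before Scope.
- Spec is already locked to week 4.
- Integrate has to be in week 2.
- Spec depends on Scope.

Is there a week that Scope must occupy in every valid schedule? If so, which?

Integrate is fixed at week 2 and must come before Scope, so Scope is at least week 3.
Spec is fixed at week 4 and must come after Scope, so Scope is at most week 3.
So Scope must be week 3.

week 3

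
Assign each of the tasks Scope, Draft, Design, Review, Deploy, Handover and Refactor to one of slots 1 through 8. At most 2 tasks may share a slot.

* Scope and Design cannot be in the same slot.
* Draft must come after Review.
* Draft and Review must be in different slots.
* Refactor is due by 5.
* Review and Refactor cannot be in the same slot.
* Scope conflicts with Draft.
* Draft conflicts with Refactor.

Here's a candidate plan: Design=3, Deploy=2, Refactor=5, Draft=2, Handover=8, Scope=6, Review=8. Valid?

At most 2 tasks may share a slot — holds.
Scope and Design cannot be in the same slot — holds.
Draft conflicts with Refactor — holds.
Review and Refactor cannot be in the same slot — holds.
Scope conflicts with Draft — holds.
Draft must come after Review — violated.
Refactor is due by 5 — holds.
Draft and Review must be in different slots — holds.

Invalid. Draft must come after Review.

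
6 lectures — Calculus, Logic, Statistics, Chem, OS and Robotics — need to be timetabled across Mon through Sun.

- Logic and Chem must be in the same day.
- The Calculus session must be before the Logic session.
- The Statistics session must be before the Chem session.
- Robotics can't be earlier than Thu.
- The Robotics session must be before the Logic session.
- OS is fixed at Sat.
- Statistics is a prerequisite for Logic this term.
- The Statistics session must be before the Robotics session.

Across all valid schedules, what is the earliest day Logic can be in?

Fri

Precedence pushes Logic to at least Fri.
Logic at Fri is achievable: OS in Sat; Statistics in Mon; Calculus in Mon; Robotics in Thu; Logic in Fri; Chem in Fri.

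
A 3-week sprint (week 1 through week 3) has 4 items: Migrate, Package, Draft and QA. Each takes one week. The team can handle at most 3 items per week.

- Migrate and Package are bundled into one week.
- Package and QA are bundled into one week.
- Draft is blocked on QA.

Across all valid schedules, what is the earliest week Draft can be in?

week 2

Precedence pushes Draft to at least week 2.
Draft at week 2 is achievable: Draft=week 2, Migrate=week 1, Package=week 1, QA=week 1.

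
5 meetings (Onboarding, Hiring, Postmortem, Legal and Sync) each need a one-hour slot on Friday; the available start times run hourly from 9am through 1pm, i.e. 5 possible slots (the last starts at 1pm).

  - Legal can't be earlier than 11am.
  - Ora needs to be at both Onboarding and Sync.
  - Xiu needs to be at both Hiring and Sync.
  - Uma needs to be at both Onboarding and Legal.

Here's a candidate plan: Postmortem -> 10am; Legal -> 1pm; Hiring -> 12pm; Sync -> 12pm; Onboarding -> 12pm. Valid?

Uma needs to be at both Onboarding and Legal — holds.
Xiu needs to be at both Hiring and Sync — violated.
Ora needs to be at both Onboarding and Sync — violated.
Legal can't be earlier than 11am — holds.

No. Xiu needs to be at both Hiring and Sync is not satisfied.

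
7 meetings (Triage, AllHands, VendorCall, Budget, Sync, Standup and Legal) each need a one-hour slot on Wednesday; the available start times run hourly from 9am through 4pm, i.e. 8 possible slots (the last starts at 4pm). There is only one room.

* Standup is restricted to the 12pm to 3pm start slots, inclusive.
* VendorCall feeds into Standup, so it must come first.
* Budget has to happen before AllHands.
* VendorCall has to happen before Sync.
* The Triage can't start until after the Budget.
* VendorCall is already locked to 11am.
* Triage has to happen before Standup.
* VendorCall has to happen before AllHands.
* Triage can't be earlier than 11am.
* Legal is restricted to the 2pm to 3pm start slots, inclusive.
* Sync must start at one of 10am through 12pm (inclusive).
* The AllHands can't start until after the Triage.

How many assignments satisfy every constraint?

4

Enumerating: Triage=1pm; Legal=2pm; AllHands=4pm; Sync=12pm; Budget=9am; VendorCall=11am; Standup=3pm | Legal -> 2pm, Budget -> 10am, VendorCall -> 11am, Sync -> 12pm, AllHands -> 4pm, Standup -> 3pm, Triage -> 1pm | Standup in 2pm; Sync in 12pm; Triage in 1pm; Budget in 9am; Legal in 3pm; AllHands in 4pm; VendorCall in 11am | VendorCall in 11am; Legal in 3pm; Budget in 10am; AllHands in 4pm; Standup in 2pm; Sync in 12pm; Triage in 1pm.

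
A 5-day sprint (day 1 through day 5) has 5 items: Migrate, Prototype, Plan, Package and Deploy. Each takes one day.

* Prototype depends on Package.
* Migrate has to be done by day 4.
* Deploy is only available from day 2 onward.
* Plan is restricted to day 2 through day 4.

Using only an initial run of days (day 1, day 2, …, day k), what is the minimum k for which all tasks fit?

The precedence chain requires at least 2 distinct days.
2 works (last occupied day: day 2): for example Migrate -> day 1, Plan -> day 2, Deploy -> day 2, Prototype -> day 2, Package -> day 1.

2 days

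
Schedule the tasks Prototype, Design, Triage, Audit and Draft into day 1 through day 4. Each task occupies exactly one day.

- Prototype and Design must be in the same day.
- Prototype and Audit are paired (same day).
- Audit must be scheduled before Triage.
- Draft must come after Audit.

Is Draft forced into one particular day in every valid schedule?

No

Draft can be day 2 (e.g. Draft -> day 2, Design -> day 1, Prototype -> day 1, Triage -> day 2, Audit -> day 1) or day 3 (e.g. Prototype=day 1, Audit=day 1, Draft=day 3, Triage=day 2, Design=day 1).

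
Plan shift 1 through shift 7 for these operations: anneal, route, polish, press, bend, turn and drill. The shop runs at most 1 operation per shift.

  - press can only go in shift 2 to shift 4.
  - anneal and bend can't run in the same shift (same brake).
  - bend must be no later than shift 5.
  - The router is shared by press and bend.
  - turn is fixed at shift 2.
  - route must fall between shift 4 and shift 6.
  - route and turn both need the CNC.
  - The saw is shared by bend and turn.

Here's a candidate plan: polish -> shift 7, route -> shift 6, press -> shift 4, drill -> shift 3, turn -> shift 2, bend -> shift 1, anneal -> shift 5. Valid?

anneal and bend can't run in the same shift (same brake) — holds.
turn is fixed at shift 2 — holds.
The shop runs at most 1 operation per shift — holds.
bend must be no later than shift 5 — holds.
The saw is shared by bend and turn — holds.
The router is shared by press and bend — holds.
route must fall between shift 4 and shift 6 — holds.
press can only go in shift 2 to shift 4 — holds.
route and turn both need the CNC — holds.

Valid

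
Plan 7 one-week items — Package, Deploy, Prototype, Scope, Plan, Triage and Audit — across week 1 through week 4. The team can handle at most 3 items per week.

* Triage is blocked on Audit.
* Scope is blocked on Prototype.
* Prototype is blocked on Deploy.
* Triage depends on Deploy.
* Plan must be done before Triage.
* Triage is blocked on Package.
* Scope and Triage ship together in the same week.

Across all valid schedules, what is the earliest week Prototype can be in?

Precedence pushes Prototype to at least week 2; downstream work caps Prototype at week 3.
Prototype at week 2 is achievable: Scope=week 3; Triage=week 3; Prototype=week 2; Deploy=week 1; Audit=week 2; Package=week 1; Plan=week 1.

week 2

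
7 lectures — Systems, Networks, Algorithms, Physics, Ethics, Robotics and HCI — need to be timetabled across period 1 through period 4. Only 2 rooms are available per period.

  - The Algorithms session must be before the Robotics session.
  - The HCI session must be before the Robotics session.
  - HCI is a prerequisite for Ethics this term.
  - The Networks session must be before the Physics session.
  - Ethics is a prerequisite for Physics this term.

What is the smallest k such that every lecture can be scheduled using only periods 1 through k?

4

The precedence chain requires at least 3 distinct periods.
With at most 2 per period and 7 lectures, at least 4 periods are needed.
4 works (last occupied period: period 4): for example Systems in period 4, Robotics in period 3, Physics in period 3, HCI in period 1, Networks in period 1, Algorithms in period 2, Ethics in period 2.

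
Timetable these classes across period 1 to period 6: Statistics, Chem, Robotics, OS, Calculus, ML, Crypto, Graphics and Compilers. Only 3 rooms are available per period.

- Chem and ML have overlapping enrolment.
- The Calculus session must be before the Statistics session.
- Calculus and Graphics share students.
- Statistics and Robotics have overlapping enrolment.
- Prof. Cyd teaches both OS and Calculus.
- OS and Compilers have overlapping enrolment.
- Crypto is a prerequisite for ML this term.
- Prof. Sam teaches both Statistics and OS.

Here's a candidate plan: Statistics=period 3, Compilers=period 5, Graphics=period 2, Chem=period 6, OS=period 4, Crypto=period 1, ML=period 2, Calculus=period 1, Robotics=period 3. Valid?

Statistics and Robotics have overlapping enrolment — violated.
OS and Compilers have overlapping enrolment — holds.
Chem and ML have overlapping enrolment — holds.
Prof. Sam teaches both Statistics and OS — holds.
Prof. Cyd teaches both OS and Calculus — holds.
Crypto is a prerequisite for ML this term — holds.
The Calculus session must be before the Statistics session — holds.
Only 3 rooms are available per period — holds.
Calculus and Graphics share students — holds.

No — it violates: Statistics and Robotics have overlapping enrolment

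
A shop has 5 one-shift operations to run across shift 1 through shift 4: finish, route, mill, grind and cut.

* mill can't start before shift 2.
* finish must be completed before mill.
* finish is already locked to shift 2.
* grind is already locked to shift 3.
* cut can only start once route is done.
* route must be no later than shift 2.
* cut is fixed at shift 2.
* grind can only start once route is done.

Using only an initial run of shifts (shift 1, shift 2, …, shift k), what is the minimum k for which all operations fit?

The precedence chain requires at least 2 distinct shifts.
grind can't be placed before shift 3, so the schedule must run through at least shift 3.
3 works (last occupied shift: shift 3): for example mill=shift 3; cut=shift 2; grind=shift 3; route=shift 1; finish=shift 2.

3 shifts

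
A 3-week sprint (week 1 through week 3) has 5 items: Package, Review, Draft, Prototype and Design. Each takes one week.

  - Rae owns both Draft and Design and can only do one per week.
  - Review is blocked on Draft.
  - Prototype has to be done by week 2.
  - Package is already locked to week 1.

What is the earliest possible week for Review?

week 2

Precedence pushes Review to at least week 2.
Review at week 2 is achievable: Package=week 1, Review=week 2, Draft=week 1, Prototype=week 1, Design=week 2.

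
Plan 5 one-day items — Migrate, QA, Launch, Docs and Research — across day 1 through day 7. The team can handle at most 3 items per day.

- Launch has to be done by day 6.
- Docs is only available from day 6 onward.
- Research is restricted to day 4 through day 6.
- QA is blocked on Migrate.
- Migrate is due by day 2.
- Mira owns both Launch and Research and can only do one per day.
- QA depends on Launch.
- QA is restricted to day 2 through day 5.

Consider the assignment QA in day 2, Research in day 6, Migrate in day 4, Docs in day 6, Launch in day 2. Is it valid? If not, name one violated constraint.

QA is blocked on Migrate — violated.
Launch has to be done by day 6 — holds.
The team can handle at most 3 items per day — holds.
Research is restricted to day 4 through day 6 — holds.
Docs is only available from day 6 onward — holds.
Migrate is due by day 2 — violated.
Mira owns both Launch and Research and can only do one per day — holds.
QA is restricted to day 2 through day 5 — holds.
QA depends on Launch — violated.

No. QA is blocked on Migrate is not satisfied.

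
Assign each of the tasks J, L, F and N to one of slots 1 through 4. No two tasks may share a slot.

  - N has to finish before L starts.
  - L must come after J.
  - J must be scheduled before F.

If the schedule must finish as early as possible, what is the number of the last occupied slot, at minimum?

The precedence chain requires at least 2 distinct slots.
With at most 1 per slot and 4 tasks, at least 4 slots are needed.
4 works (last occupied slot: 4): for example F -> 4; N -> 2; J -> 1; L -> 3.

4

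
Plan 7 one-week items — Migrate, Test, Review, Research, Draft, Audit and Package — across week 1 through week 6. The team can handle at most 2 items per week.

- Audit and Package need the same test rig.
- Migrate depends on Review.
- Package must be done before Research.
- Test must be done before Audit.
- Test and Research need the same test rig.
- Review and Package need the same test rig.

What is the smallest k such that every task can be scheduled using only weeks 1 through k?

4 weeks

The precedence chain requires at least 2 distinct weeks.
With at most 2 per week and 7 tasks, at least 4 weeks are needed.
4 works (last occupied week: week 4): for example Audit -> week 3, Package -> week 2, Migrate -> week 2, Research -> week 3, Review -> week 1, Draft -> week 4, Test -> week 1.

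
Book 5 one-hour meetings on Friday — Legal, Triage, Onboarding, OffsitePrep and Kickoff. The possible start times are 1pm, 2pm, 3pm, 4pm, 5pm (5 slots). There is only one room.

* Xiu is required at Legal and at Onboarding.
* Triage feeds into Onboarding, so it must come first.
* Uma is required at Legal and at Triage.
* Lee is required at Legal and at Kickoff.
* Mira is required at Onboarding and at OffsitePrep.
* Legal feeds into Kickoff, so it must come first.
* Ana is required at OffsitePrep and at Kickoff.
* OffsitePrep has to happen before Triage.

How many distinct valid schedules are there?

10

Splitting on Legal: it can be 1pm (4), 2pm (3), 3pm (2), 4pm (1). Listing each branch's schedules as (Triage, Onboarding, OffsitePrep, Kickoff):
Legal=1pm: (3pm,4pm,2pm,5pm) (3pm,5pm,2pm,4pm) (4pm,5pm,2pm,3pm) (4pm,5pm,3pm,2pm) — 4.
Legal=2pm: (3pm,4pm,1pm,5pm) (3pm,5pm,1pm,4pm) (4pm,5pm,1pm,3pm) — 3.
Legal=3pm: (2pm,4pm,1pm,5pm) (2pm,5pm,1pm,4pm) — 2.
Legal=4pm: (2pm,3pm,1pm,5pm) — 1.
Summing: 4 + 3 + 2 + 1 = 10.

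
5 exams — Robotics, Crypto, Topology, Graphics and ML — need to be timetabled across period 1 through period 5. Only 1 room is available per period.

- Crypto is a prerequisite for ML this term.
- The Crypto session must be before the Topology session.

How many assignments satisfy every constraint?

40

Splitting on Robotics: it can be period 1 (8), period 2 (8), period 3 (8), period 4 (8), period 5 (8). Listing each branch's schedules as (Crypto, Topology, Graphics, ML) by period number:
Robotics=period 1: (2,3,4,5) (2,3,5,4) (2,4,3,5) (2,4,5,3) (2,5,3,4) (2,5,4,3) (3,4,2,5) (3,5,2,4) — 8.
Robotics=period 2: (1,3,4,5) (1,3,5,4) (1,4,3,5) (1,4,5,3) (1,5,3,4) (1,5,4,3) (3,4,1,5) (3,5,1,4) — 8.
Robotics=period 3: (1,2,4,5) (1,2,5,4) (1,4,2,5) (1,4,5,2) (1,5,2,4) (1,5,4,2) (2,4,1,5) (2,5,1,4) — 8.
Robotics=period 4: (1,2,3,5) (1,2,5,3) (1,3,2,5) (1,3,5,2) (1,5,2,3) (1,5,3,2) (2,3,1,5) (2,5,1,3) — 8.
Robotics=period 5: (1,2,3,4) (1,2,4,3) (1,3,2,4) (1,3,4,2) (1,4,2,3) (1,4,3,2) (2,3,1,4) (2,4,1,3) — 8.
Summing: 8 + 8 + 8 + 8 + 8 = 40.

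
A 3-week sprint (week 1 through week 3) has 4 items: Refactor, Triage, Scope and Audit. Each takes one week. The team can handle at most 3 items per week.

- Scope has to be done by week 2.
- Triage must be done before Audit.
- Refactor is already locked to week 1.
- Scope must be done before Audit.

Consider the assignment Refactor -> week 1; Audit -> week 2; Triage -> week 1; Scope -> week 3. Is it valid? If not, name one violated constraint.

The team can handle at most 3 items per week — holds.
Refactor is already locked to week 1 — holds.
Triage must be done before Audit — holds.
Scope has to be done by week 2 — violated.
Scope must be done before Audit — violated.

No — it violates: Scope has to be done by week 2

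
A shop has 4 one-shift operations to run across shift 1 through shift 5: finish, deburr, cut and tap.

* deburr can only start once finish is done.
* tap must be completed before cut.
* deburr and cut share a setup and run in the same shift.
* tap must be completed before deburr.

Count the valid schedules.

Splitting on finish: it can be shift 1 (10), shift 2 (9), shift 3 (7), shift 4 (4). Listing each branch's schedules as (deburr, cut, tap) by shift number:
finish=shift 1: (2,2,1) (3,3,1) (3,3,2) (4,4,1) (4,4,2) (4,4,3) (5,5,1) (5,5,2) (5,5,3) (5,5,4) — 10.
finish=shift 2: (3,3,1) (3,3,2) (4,4,1) (4,4,2) (4,4,3) (5,5,1) (5,5,2) (5,5,3) (5,5,4) — 9.
finish=shift 3: (4,4,1) (4,4,2) (4,4,3) (5,5,1) (5,5,2) (5,5,3) (5,5,4) — 7.
finish=shift 4: (5,5,1) (5,5,2) (5,5,3) (5,5,4) — 4.
Summing: 10 + 9 + 7 + 4 = 30.

30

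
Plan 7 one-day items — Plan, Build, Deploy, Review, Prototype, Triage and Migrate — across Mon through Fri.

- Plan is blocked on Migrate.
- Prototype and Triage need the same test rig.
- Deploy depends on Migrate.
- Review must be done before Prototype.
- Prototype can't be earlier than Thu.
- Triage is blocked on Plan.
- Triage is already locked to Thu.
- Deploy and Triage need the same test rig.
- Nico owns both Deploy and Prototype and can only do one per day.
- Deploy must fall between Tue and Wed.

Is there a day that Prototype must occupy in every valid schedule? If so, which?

Fri

Prototype's window is Thu–Fri.
Triage is fixed at Thu, and Prototype can't share a day with Triage.
So Prototype must be Fri.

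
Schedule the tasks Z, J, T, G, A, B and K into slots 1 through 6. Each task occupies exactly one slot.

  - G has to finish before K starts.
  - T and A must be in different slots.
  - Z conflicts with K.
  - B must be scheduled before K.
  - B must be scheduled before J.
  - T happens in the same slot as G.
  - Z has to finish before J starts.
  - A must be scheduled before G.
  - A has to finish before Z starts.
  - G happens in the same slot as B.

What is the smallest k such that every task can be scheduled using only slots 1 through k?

The precedence chain requires at least 3 distinct slots.
3 works (last occupied slot: 3): for example K=3; J=3; T=2; Z=2; B=2; A=1; G=2.

3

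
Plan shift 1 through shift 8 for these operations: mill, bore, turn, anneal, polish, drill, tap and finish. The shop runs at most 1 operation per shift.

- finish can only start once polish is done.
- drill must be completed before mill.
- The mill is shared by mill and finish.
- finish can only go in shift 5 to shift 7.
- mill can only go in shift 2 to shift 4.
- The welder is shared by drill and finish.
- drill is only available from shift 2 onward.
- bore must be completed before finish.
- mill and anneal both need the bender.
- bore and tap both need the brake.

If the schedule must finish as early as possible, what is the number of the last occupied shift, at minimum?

8

The precedence chain requires at least 2 distinct shifts.
With at most 1 per shift and 8 operations, at least 8 shifts are needed.
finish can't be placed before shift 5, so the schedule must run through at least shift 5.
8 works (last occupied shift: shift 8): for example tap in shift 8, anneal in shift 7, turn in shift 6, drill in shift 2, finish in shift 5, bore in shift 1, polish in shift 4, mill in shift 3.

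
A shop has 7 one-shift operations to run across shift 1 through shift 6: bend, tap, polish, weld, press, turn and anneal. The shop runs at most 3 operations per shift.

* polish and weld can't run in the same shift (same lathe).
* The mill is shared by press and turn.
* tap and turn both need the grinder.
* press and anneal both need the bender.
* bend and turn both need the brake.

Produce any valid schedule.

polish in shift 1, turn in shift 3, tap in shift 1, anneal in shift 3, bend in shift 1, weld in shift 2, press in shift 2

Checking: bend(shift 1) != turn(shift 3); press(shift 2) != anneal(shift 3); tap(shift 1) != turn(shift 3); press(shift 2) != turn(shift 3); polish(shift 1) != weld(shift 2); max 3 per shift (cap 3).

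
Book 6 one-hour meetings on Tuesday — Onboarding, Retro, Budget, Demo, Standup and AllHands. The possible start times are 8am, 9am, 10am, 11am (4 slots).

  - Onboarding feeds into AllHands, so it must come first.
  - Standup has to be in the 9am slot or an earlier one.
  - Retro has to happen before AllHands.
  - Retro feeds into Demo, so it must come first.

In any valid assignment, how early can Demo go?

Precedence pushes Demo to at least 9am.
Demo at 9am is achievable: Demo in 9am, Budget in 8am, AllHands in 9am, Onboarding in 8am, Standup in 8am, Retro in 8am.

9am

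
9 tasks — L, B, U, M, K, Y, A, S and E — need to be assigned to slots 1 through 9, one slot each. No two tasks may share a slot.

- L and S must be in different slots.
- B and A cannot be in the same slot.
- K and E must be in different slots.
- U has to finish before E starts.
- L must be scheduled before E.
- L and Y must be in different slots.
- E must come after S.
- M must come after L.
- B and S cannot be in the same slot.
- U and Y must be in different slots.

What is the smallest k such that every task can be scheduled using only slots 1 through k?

9

The precedence chain requires at least 2 distinct slots.
With at most 1 per slot and 9 tasks, at least 9 slots are needed.
9 works (last occupied slot: 9): for example K in 7; A in 9; E in 4; L in 1; U in 2; Y in 8; B in 6; S in 3; M in 5.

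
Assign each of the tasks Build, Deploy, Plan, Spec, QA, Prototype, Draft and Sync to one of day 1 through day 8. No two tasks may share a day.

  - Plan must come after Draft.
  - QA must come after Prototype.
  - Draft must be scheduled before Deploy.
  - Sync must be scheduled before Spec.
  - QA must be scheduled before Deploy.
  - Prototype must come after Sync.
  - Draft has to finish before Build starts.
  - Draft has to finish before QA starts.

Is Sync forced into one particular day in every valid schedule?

No

Sync can be day 1 (e.g. Spec=day 8; Plan=day 7; Draft=day 2; QA=day 4; Prototype=day 3; Deploy=day 5; Build=day 6; Sync=day 1) or day 2 (e.g. QA=day 4; Deploy=day 5; Draft=day 1; Sync=day 2; Spec=day 8; Build=day 6; Prototype=day 3; Plan=day 7).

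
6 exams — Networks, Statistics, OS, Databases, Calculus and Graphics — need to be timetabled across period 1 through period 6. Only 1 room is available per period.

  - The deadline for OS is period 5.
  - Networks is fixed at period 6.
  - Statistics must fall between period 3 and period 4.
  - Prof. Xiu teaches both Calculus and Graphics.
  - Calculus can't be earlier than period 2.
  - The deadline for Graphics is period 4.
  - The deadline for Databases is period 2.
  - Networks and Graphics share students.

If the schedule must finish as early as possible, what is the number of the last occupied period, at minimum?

With at most 1 per period and 6 exams, at least 6 periods are needed.
Networks can't be placed before period 6, so the schedule must run through at least period 6.
6 works (last occupied period: period 6): for example Graphics -> period 2, OS -> period 4, Networks -> period 6, Databases -> period 1, Calculus -> period 5, Statistics -> period 3.

6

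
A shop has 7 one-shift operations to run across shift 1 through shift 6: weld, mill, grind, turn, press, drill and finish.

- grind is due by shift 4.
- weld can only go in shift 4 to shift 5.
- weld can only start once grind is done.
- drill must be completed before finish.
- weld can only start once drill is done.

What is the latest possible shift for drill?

Downstream work caps drill at shift 4.
drill at shift 4 is achievable: drill in shift 4; weld in shift 5; turn in shift 1; press in shift 1; grind in shift 1; mill in shift 1; finish in shift 5.

shift 4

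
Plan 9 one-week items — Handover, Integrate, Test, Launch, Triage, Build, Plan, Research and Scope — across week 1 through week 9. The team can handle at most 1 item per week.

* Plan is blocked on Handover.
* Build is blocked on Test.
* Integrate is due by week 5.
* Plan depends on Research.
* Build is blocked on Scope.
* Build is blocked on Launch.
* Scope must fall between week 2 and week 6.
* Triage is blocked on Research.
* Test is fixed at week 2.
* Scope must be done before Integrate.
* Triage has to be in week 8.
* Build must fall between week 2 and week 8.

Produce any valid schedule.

Triage=week 8; Scope=week 3; Launch=week 1; Test=week 2; Integrate=week 4; Research=week 6; Build=week 5; Handover=week 7; Plan=week 9

Checking: Scope(week 3) before Integrate(week 4); Handover(week 7) before Plan(week 9); Launch(week 1) before Build(week 5); Scope(week 3) before Build(week 5); Research(week 6) before Triage(week 8); Research(week 6) before Plan(week 9); Test(week 2) before Build(week 5); Test=week 2 in [week 2,week 2]; Build=week 5 in [week 2,week 8]; Triage=week 8 in [week 8,week 8]; Scope=week 3 in [week 2,week 6]; Integrate=week 4 in [week 1,week 5]; max 1 per week (cap 1).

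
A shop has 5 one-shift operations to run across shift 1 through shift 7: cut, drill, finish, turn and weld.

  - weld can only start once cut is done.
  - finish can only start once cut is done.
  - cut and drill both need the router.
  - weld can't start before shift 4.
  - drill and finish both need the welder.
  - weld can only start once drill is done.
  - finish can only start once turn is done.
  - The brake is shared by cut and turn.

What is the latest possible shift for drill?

shift 6

Downstream work caps drill at shift 6.
drill at shift 6 is achievable: drill=shift 6, finish=shift 3, cut=shift 1, turn=shift 2, weld=shift 7.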